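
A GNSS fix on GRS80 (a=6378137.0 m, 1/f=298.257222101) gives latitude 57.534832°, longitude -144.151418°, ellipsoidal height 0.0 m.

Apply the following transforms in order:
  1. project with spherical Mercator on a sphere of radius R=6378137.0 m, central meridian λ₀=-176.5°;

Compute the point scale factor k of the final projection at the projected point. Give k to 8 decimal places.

start: φ=57.534832°, λ=-144.151418°, h=0.000 m
→ into merc (λ₀=-176.5°): φ=57.53483200°, λ−λ₀=32.34858200°
scale k = 1.86293707

1.86293707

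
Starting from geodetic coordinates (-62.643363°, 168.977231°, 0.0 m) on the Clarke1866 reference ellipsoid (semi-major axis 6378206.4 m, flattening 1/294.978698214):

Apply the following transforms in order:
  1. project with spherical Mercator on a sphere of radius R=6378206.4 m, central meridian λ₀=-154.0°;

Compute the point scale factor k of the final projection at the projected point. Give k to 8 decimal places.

start: φ=-62.643363°, λ=168.977231°, h=0.000 m
→ into merc (λ₀=-154.0°): φ=-62.64336300°, λ−λ₀=-37.02276900°
scale k = 2.17614724

2.17614724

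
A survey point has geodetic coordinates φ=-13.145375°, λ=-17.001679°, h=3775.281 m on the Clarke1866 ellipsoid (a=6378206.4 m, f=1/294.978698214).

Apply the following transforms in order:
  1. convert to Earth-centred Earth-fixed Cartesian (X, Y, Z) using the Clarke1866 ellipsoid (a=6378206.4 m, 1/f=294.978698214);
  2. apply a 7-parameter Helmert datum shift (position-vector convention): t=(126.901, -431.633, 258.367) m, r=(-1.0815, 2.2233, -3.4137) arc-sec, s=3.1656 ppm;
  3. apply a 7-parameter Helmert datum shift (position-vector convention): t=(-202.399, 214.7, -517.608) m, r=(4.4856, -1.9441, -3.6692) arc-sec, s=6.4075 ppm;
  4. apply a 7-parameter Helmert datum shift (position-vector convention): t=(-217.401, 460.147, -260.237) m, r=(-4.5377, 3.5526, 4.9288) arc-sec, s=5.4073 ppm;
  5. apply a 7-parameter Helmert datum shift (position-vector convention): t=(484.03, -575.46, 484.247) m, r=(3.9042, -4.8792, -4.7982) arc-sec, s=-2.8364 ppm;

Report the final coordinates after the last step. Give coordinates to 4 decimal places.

X=5944390.4040 m, Y=-1818044.2905 m, Z=-1441887.6363 m

start: φ=-13.145375°, λ=-17.001679°, h=3775.281 m
→ ECEF (a=6378206.400, f=1/294.978698214): X=5944181.0134, Y=-1817508.9840, Z=-1441840.6638
→ Helmert 7p (PV): X=5944281.1098, Y=-1818052.3075, Z=-1441641.4031
→ Helmert 7p (PV): X=5944098.0456, Y=-1817923.6476, Z=-1442151.7588
→ Helmert 7p (PV): X=5943931.3875, Y=-1817363.0193, Z=-1442482.1791
→ Helmert 7p (PV): X=5944390.4040, Y=-1818044.2905, Z=-1441887.6363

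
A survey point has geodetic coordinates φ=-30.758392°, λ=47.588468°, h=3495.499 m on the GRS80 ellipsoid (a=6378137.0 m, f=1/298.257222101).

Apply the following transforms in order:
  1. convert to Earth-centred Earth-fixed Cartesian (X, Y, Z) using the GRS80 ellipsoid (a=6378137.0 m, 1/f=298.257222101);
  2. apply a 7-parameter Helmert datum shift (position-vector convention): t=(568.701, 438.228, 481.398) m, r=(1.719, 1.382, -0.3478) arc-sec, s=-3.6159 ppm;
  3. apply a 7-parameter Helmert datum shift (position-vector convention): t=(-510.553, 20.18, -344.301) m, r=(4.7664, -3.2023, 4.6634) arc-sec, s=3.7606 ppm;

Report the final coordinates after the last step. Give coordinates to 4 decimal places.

start: φ=-30.758392°, λ=47.588468°, h=3495.499 m
→ ECEF (a=6378137.000, f=1/298.257222101): X=3701887.9172, Y=4052446.2414, Z=-3244691.6934
→ Helmert 7p (PV): X=3702428.3259, Y=4052890.6151, Z=-3244189.5932
→ Helmert 7p (PV): X=3701890.4318, Y=4053084.7117, Z=-3244394.9580

X=3701890.4318 m, Y=4053084.7117 m, Z=-3244394.9580 m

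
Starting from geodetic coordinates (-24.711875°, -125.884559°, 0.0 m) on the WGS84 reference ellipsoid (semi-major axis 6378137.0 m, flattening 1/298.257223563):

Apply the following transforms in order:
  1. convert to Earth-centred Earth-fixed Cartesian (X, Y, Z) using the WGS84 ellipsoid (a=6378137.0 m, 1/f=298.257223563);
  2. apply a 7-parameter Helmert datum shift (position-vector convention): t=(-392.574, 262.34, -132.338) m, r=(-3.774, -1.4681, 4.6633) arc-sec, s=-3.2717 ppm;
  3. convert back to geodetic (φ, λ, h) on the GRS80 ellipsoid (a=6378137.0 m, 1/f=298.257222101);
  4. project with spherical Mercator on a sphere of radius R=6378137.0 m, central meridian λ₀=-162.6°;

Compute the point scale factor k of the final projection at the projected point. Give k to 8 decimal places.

1.10081411

start: φ=-24.711875°, λ=-125.884559°, h=0.000 m
→ ECEF (a=6378137.000, f=1/298.257223563): X=-3398186.7003, Y=-4697075.3027, Z=-2650115.1133
→ Helmert 7p (PV): X=-3398443.1016, Y=-4696922.9109, Z=-2650177.0261
→ geod (Bowring, a=6378137.000): φ=-24.71228149°, λ=-125.88749483°, h=50.2566 m
→ into merc (λ₀=-162.6°): φ=-24.71228149°, λ−λ₀=36.71250517°
scale k = 1.10081411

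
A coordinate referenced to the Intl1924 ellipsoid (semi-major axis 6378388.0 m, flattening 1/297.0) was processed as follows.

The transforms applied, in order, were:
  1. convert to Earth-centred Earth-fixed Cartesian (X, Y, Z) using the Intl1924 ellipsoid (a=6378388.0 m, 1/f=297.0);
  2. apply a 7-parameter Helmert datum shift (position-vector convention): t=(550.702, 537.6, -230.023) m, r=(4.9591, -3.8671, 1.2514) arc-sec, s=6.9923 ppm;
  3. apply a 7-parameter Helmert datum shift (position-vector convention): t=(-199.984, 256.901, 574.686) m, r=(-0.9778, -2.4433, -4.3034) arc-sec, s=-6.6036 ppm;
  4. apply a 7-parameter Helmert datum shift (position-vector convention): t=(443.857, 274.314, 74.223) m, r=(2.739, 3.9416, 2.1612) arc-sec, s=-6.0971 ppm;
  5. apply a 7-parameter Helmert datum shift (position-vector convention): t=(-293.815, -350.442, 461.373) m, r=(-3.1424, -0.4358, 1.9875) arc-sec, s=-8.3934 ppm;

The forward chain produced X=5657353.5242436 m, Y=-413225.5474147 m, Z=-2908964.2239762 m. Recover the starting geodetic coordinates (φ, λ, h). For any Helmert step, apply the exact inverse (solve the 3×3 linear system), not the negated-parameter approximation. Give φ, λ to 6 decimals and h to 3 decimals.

φ=-27.316734°, λ=-4.186039°, h=1030.179 m

start: X=5657353.5242, Y=-413225.5474, Z=-2908964.2240 m
→ Helmert⁻¹: X=5657684.7009, Y=-412888.7613, Z=-2909468.2611
→ Helmert⁻¹: X=5657326.6046, Y=-413263.5054, Z=-2909446.6280
→ Helmert⁻¹: X=5657538.1021, Y=-413391.3059, Z=-2910109.5065
→ Helmert⁻¹: X=5656890.7766, Y=-414030.2940, Z=-2909955.2393
→ geod (Bowring, a=6378388.000): φ=-27.31673400°, λ=-4.18603900°, h=1030.1790 m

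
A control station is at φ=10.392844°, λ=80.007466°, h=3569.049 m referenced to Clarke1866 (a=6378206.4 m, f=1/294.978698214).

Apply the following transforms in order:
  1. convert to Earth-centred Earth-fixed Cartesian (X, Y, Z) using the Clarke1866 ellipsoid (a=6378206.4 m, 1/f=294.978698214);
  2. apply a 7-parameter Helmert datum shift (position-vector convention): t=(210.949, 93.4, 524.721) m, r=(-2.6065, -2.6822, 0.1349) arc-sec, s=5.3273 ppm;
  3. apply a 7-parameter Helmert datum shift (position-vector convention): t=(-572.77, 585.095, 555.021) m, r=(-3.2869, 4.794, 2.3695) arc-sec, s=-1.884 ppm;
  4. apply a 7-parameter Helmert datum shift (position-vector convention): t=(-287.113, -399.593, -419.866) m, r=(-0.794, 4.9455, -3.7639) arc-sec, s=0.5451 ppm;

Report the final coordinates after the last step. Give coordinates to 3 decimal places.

X=1088749.547 m, Y=6182869.772 m, Z=1144013.233 m

start: φ=10.392844°, λ=80.007466°, h=3569.049 m
→ ECEF (a=6378206.400, f=1/294.978698214): X=1089317.2126, Y=6182535.7652, Z=1143586.5130
→ Helmert 7p (PV): X=1089515.0504, Y=6182677.2651, Z=1144053.3644
→ Helmert 7p (PV): X=1088895.7934, Y=6183281.4587, Z=1144482.3847
→ Helmert 7p (PV): X=1088749.5466, Y=6182869.7718, Z=1144013.2326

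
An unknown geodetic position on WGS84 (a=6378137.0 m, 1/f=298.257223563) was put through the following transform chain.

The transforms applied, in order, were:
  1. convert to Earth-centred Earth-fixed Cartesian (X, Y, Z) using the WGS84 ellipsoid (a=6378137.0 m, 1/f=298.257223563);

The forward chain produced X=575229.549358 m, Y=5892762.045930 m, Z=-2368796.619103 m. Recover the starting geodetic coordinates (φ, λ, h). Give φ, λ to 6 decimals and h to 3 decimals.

φ=-21.938491°, λ=84.424663°, h=1873.694 m

start: X=575229.5494, Y=5892762.0459, Z=-2368796.6191 m
→ geod (Bowring, a=6378137.000): φ=-21.93849100°, λ=84.42466300°, h=1873.6940 m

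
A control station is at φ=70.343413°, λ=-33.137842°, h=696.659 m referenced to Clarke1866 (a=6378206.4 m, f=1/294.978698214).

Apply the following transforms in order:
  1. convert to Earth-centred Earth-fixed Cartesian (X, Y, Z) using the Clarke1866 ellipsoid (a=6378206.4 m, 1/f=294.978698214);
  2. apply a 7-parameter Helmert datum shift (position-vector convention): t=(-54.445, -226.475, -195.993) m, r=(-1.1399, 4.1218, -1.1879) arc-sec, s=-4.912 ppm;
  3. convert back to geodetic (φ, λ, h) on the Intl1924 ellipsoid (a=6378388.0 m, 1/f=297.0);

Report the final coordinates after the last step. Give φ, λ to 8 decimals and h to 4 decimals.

start: φ=70.343413°, λ=-33.137842°, h=696.659 m
→ ECEF (a=6378206.400, f=1/294.978698214): X=1802174.6277, Y=-1176519.6922, Z=5984507.6729
→ Helmert 7p (PV): X=1802224.1429, Y=-1176717.6944, Z=5984252.7731
→ geod (Bowring, a=6378388.000): φ=70.34054664°, λ=-33.14153501°, h=195.4654 m

φ=70.34054664°, λ=-33.14153501°, h=195.4654 m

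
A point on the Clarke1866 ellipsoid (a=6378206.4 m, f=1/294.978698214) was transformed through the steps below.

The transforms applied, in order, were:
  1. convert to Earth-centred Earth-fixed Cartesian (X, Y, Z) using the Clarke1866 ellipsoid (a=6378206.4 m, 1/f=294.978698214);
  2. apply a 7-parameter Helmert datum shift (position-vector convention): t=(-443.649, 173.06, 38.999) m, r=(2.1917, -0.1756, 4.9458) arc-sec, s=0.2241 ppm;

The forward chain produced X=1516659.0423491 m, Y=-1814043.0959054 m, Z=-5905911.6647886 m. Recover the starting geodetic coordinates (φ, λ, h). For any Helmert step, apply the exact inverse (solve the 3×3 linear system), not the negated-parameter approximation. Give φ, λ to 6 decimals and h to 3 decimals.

φ=-68.310594°, λ=-50.099050°, h=2297.479 m

start: X=1516659.0423, Y=-1814043.0959, Z=-5905911.6648 m
→ Helmert⁻¹: X=1517053.8200, Y=-1814314.8796, Z=-5905931.3535
→ geod (Bowring, a=6378206.400): φ=-68.31059400°, λ=-50.09905000°, h=2297.4790 m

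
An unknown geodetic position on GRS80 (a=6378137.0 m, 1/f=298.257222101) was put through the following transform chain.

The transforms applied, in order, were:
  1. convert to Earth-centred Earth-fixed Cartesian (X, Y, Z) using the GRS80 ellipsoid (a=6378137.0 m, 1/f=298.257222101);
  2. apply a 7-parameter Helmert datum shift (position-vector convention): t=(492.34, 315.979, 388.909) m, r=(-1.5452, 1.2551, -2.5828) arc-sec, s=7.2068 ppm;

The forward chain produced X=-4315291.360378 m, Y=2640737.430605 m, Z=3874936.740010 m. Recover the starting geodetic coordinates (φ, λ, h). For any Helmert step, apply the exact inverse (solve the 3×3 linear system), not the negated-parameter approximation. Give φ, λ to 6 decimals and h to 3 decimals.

φ=37.630953°, λ=148.542601°, h=2339.860 m

start: X=-4315291.3604, Y=2640737.4306, Z=3874936.7400 m
→ Helmert⁻¹: X=-4315809.2351, Y=2640319.3559, Z=3874513.4264
→ geod (Bowring, a=6378137.000): φ=37.63095300°, λ=148.54260100°, h=2339.8600 m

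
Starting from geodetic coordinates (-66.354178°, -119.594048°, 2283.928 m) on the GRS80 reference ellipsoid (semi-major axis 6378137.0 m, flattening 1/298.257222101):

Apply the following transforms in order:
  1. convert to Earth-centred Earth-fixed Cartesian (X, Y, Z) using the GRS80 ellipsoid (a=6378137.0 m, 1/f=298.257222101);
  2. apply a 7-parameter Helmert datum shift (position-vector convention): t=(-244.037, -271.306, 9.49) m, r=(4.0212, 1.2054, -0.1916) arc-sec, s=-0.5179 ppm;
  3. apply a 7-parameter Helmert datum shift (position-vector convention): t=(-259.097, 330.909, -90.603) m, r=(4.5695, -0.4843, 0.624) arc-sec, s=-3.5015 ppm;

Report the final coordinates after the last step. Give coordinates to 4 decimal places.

X=-1267878.0358 m, Y=-2231195.9928 m, Z=-5822138.1564 m

start: φ=-66.354178°, λ=-119.594048°, h=2283.928 m
→ ECEF (a=6378137.000, f=1/298.257222101): X=-1267364.3217, Y=-2231504.3875, Z=-5821991.9315
→ Helmert 7p (PV): X=-1267643.7985, Y=-2231659.8589, Z=-5822015.5238
→ Helmert 7p (PV): X=-1267878.0358, Y=-2231195.9928, Z=-5822138.1564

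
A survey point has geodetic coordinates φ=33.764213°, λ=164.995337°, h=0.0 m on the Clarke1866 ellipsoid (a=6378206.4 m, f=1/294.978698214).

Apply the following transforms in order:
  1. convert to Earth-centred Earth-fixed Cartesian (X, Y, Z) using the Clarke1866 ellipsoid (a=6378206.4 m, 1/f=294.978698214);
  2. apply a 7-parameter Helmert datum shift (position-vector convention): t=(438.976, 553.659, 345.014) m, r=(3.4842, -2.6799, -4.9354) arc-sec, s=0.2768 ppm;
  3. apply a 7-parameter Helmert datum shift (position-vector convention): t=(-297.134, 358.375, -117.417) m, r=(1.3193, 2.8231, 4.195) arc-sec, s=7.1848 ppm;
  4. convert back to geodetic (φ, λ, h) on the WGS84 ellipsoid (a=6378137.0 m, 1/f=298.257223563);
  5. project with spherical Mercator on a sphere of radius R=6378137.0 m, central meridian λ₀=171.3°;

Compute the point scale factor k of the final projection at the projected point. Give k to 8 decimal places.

start: φ=33.764213°, λ=164.995337°, h=0.000 m
→ ECEF (a=6378206.400, f=1/294.978698214): X=-5126981.2512, Y=1374217.7112, Z=3524549.5444
→ Helmert 7p (PV): X=-5126556.6056, Y=1374834.8902, Z=3524852.1347
→ Helmert 7p (PV): X=-5126870.2901, Y=1375076.3332, Z=3524839.0033
→ geod (Bowring, a=6378137.000): φ=33.76382582°, λ=164.98607487°, h=252.7157 m
→ into merc (λ₀=171.3°): φ=33.76382582°, λ−λ₀=-6.31392513°
scale k = 1.20288376

1.20288376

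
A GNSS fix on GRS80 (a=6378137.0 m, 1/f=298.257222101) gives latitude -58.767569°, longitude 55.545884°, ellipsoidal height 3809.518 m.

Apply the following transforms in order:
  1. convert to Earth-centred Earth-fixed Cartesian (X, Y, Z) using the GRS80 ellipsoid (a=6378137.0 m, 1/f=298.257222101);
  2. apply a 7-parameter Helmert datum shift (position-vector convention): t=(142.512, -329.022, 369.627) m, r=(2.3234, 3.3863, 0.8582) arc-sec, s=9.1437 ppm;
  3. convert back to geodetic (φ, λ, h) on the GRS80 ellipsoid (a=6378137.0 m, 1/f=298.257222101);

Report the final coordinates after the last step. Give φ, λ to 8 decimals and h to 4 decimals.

φ=-58.76731068°, λ=55.54274610°, h=3452.8058 m

start: φ=-58.767569°, λ=55.545884°, h=3809.518 m
→ ECEF (a=6378137.000, f=1/298.257222101): X=1876711.7446, Y=2735322.6810, Z=-5433813.6737
→ Helmert 7p (PV): X=1876770.8267, Y=2735087.6864, Z=-5433493.7312
→ geod (Bowring, a=6378137.000): φ=-58.76731068°, λ=55.54274610°, h=3452.8058 m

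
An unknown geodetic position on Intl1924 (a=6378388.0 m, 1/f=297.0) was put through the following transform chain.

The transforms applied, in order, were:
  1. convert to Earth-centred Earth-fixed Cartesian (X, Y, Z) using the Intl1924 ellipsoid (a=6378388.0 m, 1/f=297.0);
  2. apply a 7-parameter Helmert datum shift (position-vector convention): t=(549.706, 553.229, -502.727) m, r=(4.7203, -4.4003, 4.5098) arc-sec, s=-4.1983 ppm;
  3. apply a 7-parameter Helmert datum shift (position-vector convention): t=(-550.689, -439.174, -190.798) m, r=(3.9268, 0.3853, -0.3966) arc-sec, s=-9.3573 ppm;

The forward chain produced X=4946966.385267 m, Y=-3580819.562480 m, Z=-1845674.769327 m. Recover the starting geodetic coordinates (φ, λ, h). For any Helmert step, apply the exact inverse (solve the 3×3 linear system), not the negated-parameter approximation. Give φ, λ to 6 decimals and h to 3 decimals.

φ=-16.916761°, λ=-35.901369°, h=3121.031 m

start: X=4946966.3853, Y=-3580819.5625, Z=-1845674.7693 m
→ Helmert⁻¹: X=4947573.7017, Y=-3580439.5110, Z=-1845423.8350
→ Helmert⁻¹: X=4946927.1071, Y=-3581158.1555, Z=-1844952.4341
→ geod (Bowring, a=6378388.000): φ=-16.91676100°, λ=-35.90136900°, h=3121.0310 m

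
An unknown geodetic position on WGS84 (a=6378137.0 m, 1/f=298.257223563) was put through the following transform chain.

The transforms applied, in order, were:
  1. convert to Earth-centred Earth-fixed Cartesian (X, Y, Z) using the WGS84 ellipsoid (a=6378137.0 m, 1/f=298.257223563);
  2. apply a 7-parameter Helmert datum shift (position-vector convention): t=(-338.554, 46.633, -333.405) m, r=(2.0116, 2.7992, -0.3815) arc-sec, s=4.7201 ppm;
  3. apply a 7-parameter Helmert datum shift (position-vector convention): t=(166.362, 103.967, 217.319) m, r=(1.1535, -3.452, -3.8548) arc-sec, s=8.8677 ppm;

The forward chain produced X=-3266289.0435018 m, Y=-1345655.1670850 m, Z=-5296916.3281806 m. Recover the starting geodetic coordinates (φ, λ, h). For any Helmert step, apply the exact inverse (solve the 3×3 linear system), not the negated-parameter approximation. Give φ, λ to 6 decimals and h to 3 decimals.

φ=-56.476859°, λ=-157.603563°, h=3295.602 m

start: X=-3266289.0435, Y=-1345655.1671, Z=-5296916.3282 m
→ Helmert⁻¹: X=-3266489.9378, Y=-1345837.8692, Z=-5297024.4806
→ Helmert⁻¹: X=-3266061.5969, Y=-1345935.8464, Z=-5296697.2720
→ geod (Bowring, a=6378137.000): φ=-56.47685900°, λ=-157.60356300°, h=3295.6020 m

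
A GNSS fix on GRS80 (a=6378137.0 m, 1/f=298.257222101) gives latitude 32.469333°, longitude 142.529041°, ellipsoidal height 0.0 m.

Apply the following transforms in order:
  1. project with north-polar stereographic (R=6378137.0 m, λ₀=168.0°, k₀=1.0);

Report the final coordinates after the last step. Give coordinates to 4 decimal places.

start: φ=32.469333°, λ=142.529041°, h=0.000 m
→ stereo (R=6378137.0, λ₀=168.0°): E=-3011567.6708, N=-6322127.6194

E=-3011567.6708 m, N=-6322127.6194 m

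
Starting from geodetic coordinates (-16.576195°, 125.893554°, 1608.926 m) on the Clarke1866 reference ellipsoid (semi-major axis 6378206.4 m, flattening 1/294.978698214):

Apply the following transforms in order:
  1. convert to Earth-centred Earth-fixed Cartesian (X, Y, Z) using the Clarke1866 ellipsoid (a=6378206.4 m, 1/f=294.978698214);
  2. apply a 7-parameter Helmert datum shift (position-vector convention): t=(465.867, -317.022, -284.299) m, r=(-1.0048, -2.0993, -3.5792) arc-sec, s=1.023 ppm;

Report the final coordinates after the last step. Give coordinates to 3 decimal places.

start: φ=-16.576195°, λ=125.893554°, h=1608.926 m
→ ECEF (a=6378206.400, f=1/294.978698214): X=-3585908.3844, Y=4954911.6556, Z=-1808280.2007
→ Helmert 7p (PV): X=-3585341.8017, Y=4954653.1180, Z=-1808626.9833

X=-3585341.802 m, Y=4954653.118 m, Z=-1808626.983 m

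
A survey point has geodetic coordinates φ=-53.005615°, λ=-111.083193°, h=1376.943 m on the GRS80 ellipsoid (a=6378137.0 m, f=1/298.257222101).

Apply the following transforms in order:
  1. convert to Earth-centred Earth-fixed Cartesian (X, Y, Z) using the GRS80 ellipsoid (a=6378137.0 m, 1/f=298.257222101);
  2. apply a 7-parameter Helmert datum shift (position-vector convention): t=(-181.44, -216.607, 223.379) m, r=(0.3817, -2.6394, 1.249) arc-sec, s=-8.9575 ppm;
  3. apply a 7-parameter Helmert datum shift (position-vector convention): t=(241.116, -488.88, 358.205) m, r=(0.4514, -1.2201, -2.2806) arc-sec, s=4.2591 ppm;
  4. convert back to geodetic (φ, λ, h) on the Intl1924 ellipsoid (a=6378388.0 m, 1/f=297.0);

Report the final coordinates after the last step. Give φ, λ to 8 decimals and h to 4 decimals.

φ=-52.99929261°, λ=-111.07766235°, h=1073.1886 m

start: φ=-53.005615°, λ=-111.083193°, h=1376.943 m
→ ECEF (a=6378137.000, f=1/298.257222101): X=-1383858.1693, Y=-3589486.9443, Z=-5072019.2933
→ Helmert 7p (PV): X=-1383940.5762, Y=-3589670.3923, Z=-5071774.8321
→ Helmert 7p (PV): X=-1383715.0438, Y=-3590148.1599, Z=-5071454.2704
→ geod (Bowring, a=6378388.000): φ=-52.99929261°, λ=-111.07766235°, h=1073.1886 m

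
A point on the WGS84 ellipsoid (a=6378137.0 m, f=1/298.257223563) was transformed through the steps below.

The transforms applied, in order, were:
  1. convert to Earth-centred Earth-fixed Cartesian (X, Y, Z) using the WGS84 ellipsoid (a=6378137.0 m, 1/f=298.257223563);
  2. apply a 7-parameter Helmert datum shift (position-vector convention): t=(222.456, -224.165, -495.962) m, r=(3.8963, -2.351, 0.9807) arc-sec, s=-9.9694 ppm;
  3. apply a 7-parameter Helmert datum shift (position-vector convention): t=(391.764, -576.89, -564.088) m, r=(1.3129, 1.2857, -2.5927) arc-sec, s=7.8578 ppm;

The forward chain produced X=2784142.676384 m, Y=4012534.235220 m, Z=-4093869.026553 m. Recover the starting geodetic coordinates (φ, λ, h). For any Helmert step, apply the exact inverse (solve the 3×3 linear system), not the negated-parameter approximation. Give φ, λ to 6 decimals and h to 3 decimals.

φ=-40.153113°, λ=55.255949°, h=3006.692 m

start: X=2784142.6764, Y=4012534.2352, Z=-4093869.0266 m
→ Helmert⁻¹: X=2783704.1093, Y=4013088.5275, Z=-4093280.9667
→ Helmert⁻¹: X=2783481.8334, Y=4013262.1543, Z=-4092933.3435
→ geod (Bowring, a=6378137.000): φ=-40.15311300°, λ=55.25594900°, h=3006.6920 m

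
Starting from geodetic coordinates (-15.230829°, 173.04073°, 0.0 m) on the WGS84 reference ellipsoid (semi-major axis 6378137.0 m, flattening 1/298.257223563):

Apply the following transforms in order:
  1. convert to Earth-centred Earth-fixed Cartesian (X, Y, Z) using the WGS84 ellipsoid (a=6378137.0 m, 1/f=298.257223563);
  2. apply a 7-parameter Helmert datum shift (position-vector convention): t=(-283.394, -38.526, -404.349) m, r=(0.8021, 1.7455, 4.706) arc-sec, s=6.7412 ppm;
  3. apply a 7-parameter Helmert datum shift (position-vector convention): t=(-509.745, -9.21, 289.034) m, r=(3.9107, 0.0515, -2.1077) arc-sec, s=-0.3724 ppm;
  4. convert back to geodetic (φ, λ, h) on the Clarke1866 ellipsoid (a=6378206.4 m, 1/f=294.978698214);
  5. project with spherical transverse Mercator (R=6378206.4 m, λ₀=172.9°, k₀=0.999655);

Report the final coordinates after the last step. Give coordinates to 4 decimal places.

E=15295.6083 m, N=-1694879.7112 m

start: φ=-15.230829°, λ=173.040730°, h=0.000 m
→ ECEF (a=6378137.000, f=1/298.257223563): X=-6110178.2169, Y=745826.8915, Z=-1664757.6501
→ Helmert 7p (PV): X=-6110533.9052, Y=745660.4603, Z=-1665118.6139
→ Helmert 7p (PV): X=-6111034.1709, Y=745744.9826, Z=-1664813.2968
→ geod (Bowring, a=6378206.400): φ=-15.23040745°, λ=173.04245190°, h=771.8184 m
→ tm (R=6378206.4, λ₀=172.9°): E=15295.6083, N=-1694879.7112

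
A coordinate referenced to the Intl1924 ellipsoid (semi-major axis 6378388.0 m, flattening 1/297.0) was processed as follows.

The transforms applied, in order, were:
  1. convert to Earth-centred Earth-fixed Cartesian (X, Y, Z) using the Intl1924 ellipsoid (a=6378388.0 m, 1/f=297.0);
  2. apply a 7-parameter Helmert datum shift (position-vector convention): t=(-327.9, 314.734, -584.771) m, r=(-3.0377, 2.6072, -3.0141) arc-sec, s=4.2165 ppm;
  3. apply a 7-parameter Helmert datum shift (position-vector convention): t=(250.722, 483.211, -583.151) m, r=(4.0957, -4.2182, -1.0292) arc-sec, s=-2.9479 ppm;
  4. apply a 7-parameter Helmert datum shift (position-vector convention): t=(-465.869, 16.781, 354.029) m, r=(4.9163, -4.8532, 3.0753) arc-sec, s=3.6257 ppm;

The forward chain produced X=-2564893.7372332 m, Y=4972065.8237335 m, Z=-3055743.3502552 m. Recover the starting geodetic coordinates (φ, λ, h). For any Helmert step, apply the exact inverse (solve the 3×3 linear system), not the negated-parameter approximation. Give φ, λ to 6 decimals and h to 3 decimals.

φ=-28.804234°, λ=117.287873°, h=59.625 m

start: X=-2564893.7372, Y=4972065.8237, Z=-3055743.3503 m
→ Helmert⁻¹: X=-2564416.3485, Y=4971996.4069, Z=-3056144.4677
→ Helmert⁻¹: X=-2564761.9256, Y=4971454.3801, Z=-3055616.5896
→ Helmert⁻¹: X=-2564457.2395, Y=4971126.2028, Z=-3054978.1413
→ geod (Bowring, a=6378388.000): φ=-28.80423400°, λ=117.28787300°, h=59.6250 m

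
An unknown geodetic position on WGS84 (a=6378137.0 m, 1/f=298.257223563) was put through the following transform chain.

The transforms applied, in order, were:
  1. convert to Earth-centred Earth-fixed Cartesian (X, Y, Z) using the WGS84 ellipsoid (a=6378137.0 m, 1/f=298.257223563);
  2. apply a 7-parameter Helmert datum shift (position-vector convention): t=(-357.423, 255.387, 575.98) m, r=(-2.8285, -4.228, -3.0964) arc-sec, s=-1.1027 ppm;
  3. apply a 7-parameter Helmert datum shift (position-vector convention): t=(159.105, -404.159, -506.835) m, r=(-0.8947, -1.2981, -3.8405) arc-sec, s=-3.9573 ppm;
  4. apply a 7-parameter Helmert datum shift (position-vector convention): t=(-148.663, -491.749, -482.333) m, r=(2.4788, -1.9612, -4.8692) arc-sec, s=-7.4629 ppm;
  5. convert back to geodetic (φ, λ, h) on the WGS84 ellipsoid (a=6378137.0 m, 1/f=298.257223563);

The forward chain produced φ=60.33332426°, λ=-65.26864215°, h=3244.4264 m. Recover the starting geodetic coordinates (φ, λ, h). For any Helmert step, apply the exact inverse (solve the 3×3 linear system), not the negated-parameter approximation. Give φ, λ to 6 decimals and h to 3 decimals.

φ=60.337379°, λ=-65.251768°, h=3466.749 m

start: φ=60.333324°, λ=-65.268642°, h=3244.426 m
→ ECEF (a=6378137.000, f=1/298.257223563): X=1324748.1339, Y=-2876061.7263, Z=5521771.3016
→ Helmert⁻¹: X=1325027.0721, Y=-2875493.7934, Z=5522316.8048
→ Helmert⁻¹: X=1324961.4995, Y=-2875100.2982, Z=5522824.6858
→ Helmert⁻¹: X=1325476.7423, Y=-2875414.6836, Z=5522188.1952
→ geod (Bowring, a=6378137.000): φ=60.33737900°, λ=-65.25176800°, h=3466.7490 m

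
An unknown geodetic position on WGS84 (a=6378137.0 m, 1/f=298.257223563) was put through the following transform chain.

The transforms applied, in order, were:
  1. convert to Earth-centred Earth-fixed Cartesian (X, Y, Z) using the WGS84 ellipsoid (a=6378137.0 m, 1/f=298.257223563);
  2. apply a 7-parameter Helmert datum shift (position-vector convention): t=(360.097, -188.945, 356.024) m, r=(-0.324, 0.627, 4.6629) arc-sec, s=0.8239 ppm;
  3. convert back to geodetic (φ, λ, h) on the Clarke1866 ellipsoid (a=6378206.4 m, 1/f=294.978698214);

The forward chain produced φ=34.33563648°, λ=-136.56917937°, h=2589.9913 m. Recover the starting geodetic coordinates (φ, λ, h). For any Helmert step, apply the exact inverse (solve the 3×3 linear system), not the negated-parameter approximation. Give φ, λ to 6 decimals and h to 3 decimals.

φ=34.330135°, λ=-136.574691°, h=2486.460 m

start: φ=34.335636°, λ=-136.569179°, h=2589.991 m
→ ECEF (a=6378206.400, f=1/294.978698214): X=-3830446.1122, Y=-3626177.8924, Z=3578525.6214
→ Helmert⁻¹: X=-3830895.8983, Y=-3625904.9778, Z=3578149.3087
→ geod (Bowring, a=6378137.000): φ=34.33013500°, λ=-136.57469100°, h=2486.4600 m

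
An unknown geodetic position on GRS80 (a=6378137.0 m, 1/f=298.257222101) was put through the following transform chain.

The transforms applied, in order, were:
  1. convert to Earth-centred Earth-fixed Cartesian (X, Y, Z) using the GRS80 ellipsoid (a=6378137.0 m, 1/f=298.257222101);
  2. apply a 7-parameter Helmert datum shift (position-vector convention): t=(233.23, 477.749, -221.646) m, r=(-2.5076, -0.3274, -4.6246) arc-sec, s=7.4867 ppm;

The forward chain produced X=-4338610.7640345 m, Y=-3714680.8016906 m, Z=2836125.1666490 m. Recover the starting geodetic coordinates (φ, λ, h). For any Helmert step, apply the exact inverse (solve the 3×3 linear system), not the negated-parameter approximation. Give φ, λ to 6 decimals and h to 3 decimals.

start: X=-4338610.7640, Y=-3714680.8017, Z=2836125.1666 m
→ Helmert⁻¹: X=-4338723.7099, Y=-3715262.4951, Z=2836287.2976
→ geod (Bowring, a=6378137.000): φ=26.55990400°, λ=-139.42645400°, h=3587.6770 m

φ=26.559904°, λ=-139.426454°, h=3587.677 m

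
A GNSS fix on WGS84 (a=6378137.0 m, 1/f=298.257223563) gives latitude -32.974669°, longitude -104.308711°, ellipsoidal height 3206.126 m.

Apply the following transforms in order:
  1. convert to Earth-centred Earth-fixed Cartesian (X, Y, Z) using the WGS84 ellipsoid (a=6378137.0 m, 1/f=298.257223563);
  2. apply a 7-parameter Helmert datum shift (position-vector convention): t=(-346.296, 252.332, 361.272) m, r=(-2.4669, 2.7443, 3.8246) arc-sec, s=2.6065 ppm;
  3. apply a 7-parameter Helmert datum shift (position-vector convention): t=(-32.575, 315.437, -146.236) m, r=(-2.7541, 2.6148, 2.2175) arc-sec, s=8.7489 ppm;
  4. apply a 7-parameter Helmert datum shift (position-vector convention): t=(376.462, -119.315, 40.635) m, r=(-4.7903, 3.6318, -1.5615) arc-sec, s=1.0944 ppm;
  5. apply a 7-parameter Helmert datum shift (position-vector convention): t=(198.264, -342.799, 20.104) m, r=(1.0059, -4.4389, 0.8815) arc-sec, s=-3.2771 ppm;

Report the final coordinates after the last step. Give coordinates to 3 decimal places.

X=-1324139.100 m, Y=-5192584.640 m, Z=-3452847.178 m

start: φ=-32.974669°, λ=-104.308711°, h=3206.126 m
→ ECEF (a=6378137.000, f=1/298.257223563): X=-1324381.5774, Y=-5192457.4770, Z=-3453347.2056
→ Helmert 7p (PV): X=-1324680.9916, Y=-5192284.5379, Z=-3452915.2128
→ Helmert 7p (PV): X=-1324713.1074, Y=-5192074.8737, Z=-3453005.5357
→ Helmert 7p (PV): X=-1324438.1998, Y=-5192270.0351, Z=-3452824.7738
→ Helmert 7p (PV): X=-1324139.0998, Y=-5192584.6402, Z=-3452847.1782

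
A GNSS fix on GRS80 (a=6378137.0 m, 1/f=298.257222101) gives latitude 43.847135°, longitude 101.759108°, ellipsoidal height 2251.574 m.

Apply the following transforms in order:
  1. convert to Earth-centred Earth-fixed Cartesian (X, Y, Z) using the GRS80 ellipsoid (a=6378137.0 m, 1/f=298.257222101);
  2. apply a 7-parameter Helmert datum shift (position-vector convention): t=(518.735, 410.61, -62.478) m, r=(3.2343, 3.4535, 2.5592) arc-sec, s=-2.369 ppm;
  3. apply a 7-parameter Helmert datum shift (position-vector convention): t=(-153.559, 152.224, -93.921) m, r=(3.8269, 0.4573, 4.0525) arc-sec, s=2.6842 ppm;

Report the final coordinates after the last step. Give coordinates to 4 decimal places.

X=-938974.5908 m, Y=4512539.9986 m, Z=4397434.9569 m

start: φ=43.847135°, λ=101.759108°, h=2251.574 m
→ ECEF (a=6378137.000, f=1/298.257222101): X=-939278.2066, Y=4512156.3790, Z=4397417.6886
→ Helmert 7p (PV): X=-938739.6042, Y=4512475.6930, Z=4397431.2714
→ Helmert 7p (PV): X=-938974.5908, Y=4512539.9986, Z=4397434.9569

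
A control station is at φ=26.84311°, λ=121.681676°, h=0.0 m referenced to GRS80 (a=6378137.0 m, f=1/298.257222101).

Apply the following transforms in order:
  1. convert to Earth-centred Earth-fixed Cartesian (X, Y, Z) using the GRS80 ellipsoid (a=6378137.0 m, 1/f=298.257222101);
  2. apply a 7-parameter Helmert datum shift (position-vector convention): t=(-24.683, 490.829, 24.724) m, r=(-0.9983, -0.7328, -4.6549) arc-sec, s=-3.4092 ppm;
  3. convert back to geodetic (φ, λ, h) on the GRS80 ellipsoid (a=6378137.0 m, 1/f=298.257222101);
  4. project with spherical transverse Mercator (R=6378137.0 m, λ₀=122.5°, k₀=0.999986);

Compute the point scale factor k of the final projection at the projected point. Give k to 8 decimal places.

start: φ=26.843110°, λ=121.681676°, h=0.000 m
→ ECEF (a=6378137.000, f=1/298.257222101): X=-2990883.7409, Y=4846119.4287, Z=2862715.7374
→ Helmert 7p (PV): X=-2990799.0328, Y=4846675.0883, Z=2862696.6214
→ geod (Bowring, a=6378137.000): φ=26.84121040°, λ=121.67801485°, h=373.5902 m
→ into tm (λ₀=122.5°): φ=26.84121040°, λ−λ₀=-0.82198515°
scale k = 1.00006793

1.00006793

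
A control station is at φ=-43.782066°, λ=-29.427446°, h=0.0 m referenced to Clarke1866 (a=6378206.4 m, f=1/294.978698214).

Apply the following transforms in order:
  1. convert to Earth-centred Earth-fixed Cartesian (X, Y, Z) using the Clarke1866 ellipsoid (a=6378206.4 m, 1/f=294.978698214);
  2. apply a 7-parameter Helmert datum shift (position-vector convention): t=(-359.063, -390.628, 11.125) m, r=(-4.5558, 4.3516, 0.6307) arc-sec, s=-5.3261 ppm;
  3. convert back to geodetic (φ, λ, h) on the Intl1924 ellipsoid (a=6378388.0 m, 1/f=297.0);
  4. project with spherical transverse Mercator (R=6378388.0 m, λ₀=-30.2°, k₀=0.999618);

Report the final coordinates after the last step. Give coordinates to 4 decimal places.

E=61437.9654 m, N=-4872388.0394 m

start: φ=-43.782066°, λ=-29.427446°, h=0.000 m
→ ECEF (a=6378206.400, f=1/294.978698214): X=4017298.5106, Y=-2266167.4291, Z=-4390438.8465
→ Helmert 7p (PV): X=4016832.3551, Y=-2266630.6753, Z=-4390439.0378
→ geod (Bowring, a=6378388.000): φ=-43.78186043°, λ=-29.43530342°, h=-380.2781 m
→ tm (R=6378388.0, λ₀=-30.2°): E=61437.9654, N=-4872388.0394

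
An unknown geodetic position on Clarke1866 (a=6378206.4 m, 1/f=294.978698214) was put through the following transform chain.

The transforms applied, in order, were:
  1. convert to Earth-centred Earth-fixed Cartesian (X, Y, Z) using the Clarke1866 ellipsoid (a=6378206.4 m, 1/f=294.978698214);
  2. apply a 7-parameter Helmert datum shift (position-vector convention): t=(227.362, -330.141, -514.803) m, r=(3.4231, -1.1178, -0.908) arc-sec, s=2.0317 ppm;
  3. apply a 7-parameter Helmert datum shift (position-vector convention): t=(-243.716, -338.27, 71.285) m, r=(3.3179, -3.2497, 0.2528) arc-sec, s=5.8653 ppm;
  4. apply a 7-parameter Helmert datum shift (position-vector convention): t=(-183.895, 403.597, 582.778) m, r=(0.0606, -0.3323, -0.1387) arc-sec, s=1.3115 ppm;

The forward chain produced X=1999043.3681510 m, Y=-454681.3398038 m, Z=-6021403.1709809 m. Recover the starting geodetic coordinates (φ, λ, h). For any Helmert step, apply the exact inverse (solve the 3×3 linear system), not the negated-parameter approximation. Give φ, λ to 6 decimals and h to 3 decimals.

φ=-71.316354°, λ=-12.811478°, h=2131.321 m

start: X=1999043.3682, Y=-454681.3398, Z=-6021403.1710 m
→ Helmert⁻¹: X=1999215.2456, Y=-455084.7649, Z=-6021981.1383
→ Helmert⁻¹: X=1999351.7995, Y=-454843.1464, Z=-6022041.2857
→ Helmert⁻¹: X=1999089.7450, Y=-454603.2128, Z=-6021517.5379
→ geod (Bowring, a=6378206.400): φ=-71.31635400°, λ=-12.81147800°, h=2131.3210 m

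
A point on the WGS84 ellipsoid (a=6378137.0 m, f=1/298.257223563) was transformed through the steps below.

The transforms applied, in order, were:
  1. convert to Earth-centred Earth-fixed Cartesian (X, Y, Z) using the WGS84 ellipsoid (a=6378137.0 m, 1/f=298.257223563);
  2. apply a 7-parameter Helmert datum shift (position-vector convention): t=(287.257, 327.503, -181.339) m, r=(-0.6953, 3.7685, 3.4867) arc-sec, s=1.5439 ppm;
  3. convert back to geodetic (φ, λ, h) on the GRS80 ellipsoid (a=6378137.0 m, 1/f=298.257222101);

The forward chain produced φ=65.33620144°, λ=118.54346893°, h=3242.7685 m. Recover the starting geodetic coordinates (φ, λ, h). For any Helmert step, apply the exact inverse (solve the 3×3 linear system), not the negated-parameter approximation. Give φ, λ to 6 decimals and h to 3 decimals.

φ=65.337776°, λ=118.553462°, h=3334.885 m

start: φ=65.336201°, λ=118.543469°, h=3242.769 m
→ ECEF (a=6378137.000, f=1/298.257222101): X=-1275933.6855, Y=2345731.7851, Z=5776398.7856
→ Helmert⁻¹: X=-1276284.8643, Y=2345402.7631, Z=5776555.7943
→ geod (Bowring, a=6378137.000): φ=65.33777600°, λ=118.55346200°, h=3334.8850 m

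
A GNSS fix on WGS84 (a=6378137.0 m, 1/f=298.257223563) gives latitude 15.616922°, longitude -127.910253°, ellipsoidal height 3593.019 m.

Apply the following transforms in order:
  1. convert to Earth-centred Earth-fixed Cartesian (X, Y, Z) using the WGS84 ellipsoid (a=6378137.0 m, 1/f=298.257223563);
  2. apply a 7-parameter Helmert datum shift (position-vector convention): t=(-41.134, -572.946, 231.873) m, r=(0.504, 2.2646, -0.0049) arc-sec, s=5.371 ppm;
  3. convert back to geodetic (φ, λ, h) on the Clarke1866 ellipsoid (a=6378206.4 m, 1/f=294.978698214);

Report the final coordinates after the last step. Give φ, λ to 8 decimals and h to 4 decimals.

φ=15.61916646°, λ=-127.90711446°, h=4097.2557 m

start: φ=15.616922°, λ=-127.910253°, h=3593.019 m
→ ECEF (a=6378137.000, f=1/298.257223563): X=-3777264.2576, Y=-4850318.7122, Z=1706908.4663
→ Helmert 7p (PV): X=-3777307.0541, Y=-4850921.7903, Z=1707179.1267
→ geod (Bowring, a=6378206.400): φ=15.61916646°, λ=-127.90711446°, h=4097.2557 m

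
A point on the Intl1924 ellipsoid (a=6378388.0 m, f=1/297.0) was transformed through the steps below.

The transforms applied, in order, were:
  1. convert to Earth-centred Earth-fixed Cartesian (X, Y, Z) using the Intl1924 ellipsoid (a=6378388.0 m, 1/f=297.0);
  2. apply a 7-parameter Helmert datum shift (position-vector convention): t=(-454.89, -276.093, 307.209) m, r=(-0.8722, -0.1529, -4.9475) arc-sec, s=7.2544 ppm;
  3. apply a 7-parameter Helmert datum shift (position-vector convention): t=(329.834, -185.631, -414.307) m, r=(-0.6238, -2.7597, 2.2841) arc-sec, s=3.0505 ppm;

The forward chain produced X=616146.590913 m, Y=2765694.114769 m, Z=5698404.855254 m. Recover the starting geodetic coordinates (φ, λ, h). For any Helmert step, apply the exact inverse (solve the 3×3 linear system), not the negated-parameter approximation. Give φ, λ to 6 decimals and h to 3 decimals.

φ=63.711936°, λ=77.439170°, h=3091.842 m

start: X=616146.5909, Y=2765694.1148, Z=5698404.8553 m
→ Helmert⁻¹: X=615921.7529, Y=2765847.2533, Z=5698801.9021
→ Helmert⁻¹: X=616310.0477, Y=2766093.9666, Z=5698464.5939
→ geod (Bowring, a=6378388.000): φ=63.71193600°, λ=77.43917000°, h=3091.8420 m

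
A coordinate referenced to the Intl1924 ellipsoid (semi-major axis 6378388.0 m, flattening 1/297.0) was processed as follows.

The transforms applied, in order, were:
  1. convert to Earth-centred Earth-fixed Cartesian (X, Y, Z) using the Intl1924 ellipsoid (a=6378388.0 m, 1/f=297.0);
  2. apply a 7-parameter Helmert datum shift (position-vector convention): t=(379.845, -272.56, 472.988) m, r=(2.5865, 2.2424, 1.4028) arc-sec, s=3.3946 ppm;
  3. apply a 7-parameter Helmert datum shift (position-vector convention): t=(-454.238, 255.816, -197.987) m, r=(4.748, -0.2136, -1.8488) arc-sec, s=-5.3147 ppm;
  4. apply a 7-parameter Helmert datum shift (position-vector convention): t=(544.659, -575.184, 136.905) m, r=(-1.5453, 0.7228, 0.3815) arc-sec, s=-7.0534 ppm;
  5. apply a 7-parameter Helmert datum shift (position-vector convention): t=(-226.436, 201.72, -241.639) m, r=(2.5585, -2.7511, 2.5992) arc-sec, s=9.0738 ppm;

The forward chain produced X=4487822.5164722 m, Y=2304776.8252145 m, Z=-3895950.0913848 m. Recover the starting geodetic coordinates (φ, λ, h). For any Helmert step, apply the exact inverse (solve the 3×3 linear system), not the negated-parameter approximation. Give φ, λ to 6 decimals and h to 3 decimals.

φ=-37.865955°, λ=27.186237°, h=3976.986 m

start: X=4487822.5165, Y=2304776.8252, Z=-3895950.0914 m
→ Helmert⁻¹: X=4487985.3077, Y=2304449.3169, Z=-3895761.5476
→ Helmert⁻¹: X=4487490.2161, Y=2305061.6468, Z=-3895892.9378
→ Helmert⁻¹: X=4487943.6138, Y=2304768.6301, Z=-3895773.3562
→ Helmert⁻¹: X=4487606.5688, Y=2304953.9880, Z=-3896213.2347
→ geod (Bowring, a=6378388.000): φ=-37.86595500°, λ=27.18623700°, h=3976.9860 m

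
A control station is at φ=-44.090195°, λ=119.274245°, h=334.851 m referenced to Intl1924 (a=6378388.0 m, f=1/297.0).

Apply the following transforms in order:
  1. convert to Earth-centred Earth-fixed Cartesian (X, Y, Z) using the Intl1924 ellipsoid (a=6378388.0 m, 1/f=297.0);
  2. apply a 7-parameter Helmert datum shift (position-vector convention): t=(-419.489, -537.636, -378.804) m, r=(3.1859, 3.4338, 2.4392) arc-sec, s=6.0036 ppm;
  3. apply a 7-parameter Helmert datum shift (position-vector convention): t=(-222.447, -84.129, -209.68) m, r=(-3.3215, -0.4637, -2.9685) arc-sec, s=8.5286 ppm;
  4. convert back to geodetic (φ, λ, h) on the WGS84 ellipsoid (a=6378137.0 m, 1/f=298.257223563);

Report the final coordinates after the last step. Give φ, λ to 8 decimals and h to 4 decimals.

φ=-44.09423312°, λ=119.28559604°, h=879.5543 m

start: φ=-44.090195°, λ=119.274245°, h=334.851 m
→ ECEF (a=6378388.000, f=1/297.0): X=-2243958.1273, Y=4002901.4248, Z=-4415606.5649
→ Helmert 7p (PV): X=-2244511.9344, Y=4002429.4868, Z=-4415912.6940
→ Helmert 7p (PV): X=-2244685.9943, Y=4002340.6851, Z=-4416229.5334
→ geod (Bowring, a=6378137.000): φ=-44.09423312°, λ=119.28559604°, h=879.5543 m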